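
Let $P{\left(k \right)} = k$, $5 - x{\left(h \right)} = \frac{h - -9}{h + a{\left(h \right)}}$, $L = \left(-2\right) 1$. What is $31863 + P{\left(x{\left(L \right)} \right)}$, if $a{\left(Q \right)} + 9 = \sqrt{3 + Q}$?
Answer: $\frac{318687}{10} \approx 31869.0$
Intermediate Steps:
$a{\left(Q \right)} = -9 + \sqrt{3 + Q}$
$L = -2$
$x{\left(h \right)} = 5 - \frac{9 + h}{-9 + h + \sqrt{3 + h}}$ ($x{\left(h \right)} = 5 - \frac{h - -9}{h + \left(-9 + \sqrt{3 + h}\right)} = 5 - \frac{h + 9}{-9 + h + \sqrt{3 + h}} = 5 - \frac{9 + h}{-9 + h + \sqrt{3 + h}}$)
$31863 + P{\left(x{\left(L \right)} \right)} = 31863 + \frac{-54 + 4 \left(-2\right) + 5 \sqrt{3 - 2}}{-9 - 2 + \sqrt{3 - 2}} = 31863 + \frac{-54 - 8 + 5 \sqrt{1}}{-9 - 2 + \sqrt{1}} = 31863 + \frac{-54 - 8 + 5 \cdot 1}{-9 - 2 + 1} = 31863 + \frac{-54 - 8 + 5}{-10} = 31863 - - \frac{57}{10} = 31863 + \frac{57}{10} = \frac{318687}{10}$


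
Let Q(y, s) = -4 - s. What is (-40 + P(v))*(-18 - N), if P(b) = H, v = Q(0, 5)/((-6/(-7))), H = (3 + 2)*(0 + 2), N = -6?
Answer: 360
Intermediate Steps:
H = 10 (H = 5*2 = 10)
v = -21/2 (v = (-4 - 1*5)/((-6/(-7))) = (-4 - 5)/((-6*(-⅐))) = -9/6/7 = -9*7/6 = -21/2 ≈ -10.500)
P(b) = 10
(-40 + P(v))*(-18 - N) = (-40 + 10)*(-18 - 1*(-6)) = -30*(-18 + 6) = -30*(-12) = 360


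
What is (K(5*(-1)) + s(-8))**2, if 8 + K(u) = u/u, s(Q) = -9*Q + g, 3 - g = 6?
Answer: 3844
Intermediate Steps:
g = -3 (g = 3 - 1*6 = 3 - 6 = -3)
s(Q) = -3 - 9*Q (s(Q) = -9*Q - 3 = -3 - 9*Q)
K(u) = -7 (K(u) = -8 + u/u = -8 + 1 = -7)
(K(5*(-1)) + s(-8))**2 = (-7 + (-3 - 9*(-8)))**2 = (-7 + (-3 + 72))**2 = (-7 + 69)**2 = 62**2 = 3844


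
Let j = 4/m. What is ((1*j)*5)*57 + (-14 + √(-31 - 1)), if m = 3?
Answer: 366 + 4*I*√2 ≈ 366.0 + 5.6569*I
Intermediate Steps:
j = 4/3 ≈ 1.3333
((1*j)*5)*57 + (-14 + √(-31 - 1)) = ((1*(4/3))*5)*57 + (-14 + √(-31 - 1)) = ((4/3)*5)*57 + (-14 + √(-32)) = (20/3)*57 + (-14 + 4*I*√2) = 380 + (-14 + 4*I*√2) = 366 + 4*I*√2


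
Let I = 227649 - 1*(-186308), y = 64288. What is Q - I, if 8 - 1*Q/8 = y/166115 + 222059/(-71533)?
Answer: -4917909819832187/11882704295 ≈ -4.1387e+5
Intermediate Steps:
I = 413957 (I = 227649 + 186308 = 413957)
Q = 1018802013128/11882704295 (Q = 64 - 8*(64288/166115 + 222059/(-71533)) = 64 - 8*(64288*(1/166115) + 222059*(-1/71533)) = 64 - 8*(64288/166115 - 222059/71533) = 64 - 8*(-32288617281/11882704295) = 64 + 258308938248/11882704295 = 1018802013128/11882704295 ≈ 85.738)
Q - I = 1018802013128/11882704295 - 1*413957 = 1018802013128/11882704295 - 413957 = -4917909819832187/11882704295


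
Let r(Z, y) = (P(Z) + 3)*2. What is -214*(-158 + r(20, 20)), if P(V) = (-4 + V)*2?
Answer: 18832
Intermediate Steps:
P(V) = -8 + 2*V
r(Z, y) = -10 + 4*Z (r(Z, y) = ((-8 + 2*Z) + 3)*2 = (-5 + 2*Z)*2 = -10 + 4*Z)
-214*(-158 + r(20, 20)) = -214*(-158 + (-10 + 4*20)) = -214*(-158 + (-10 + 80)) = -214*(-158 + 70) = -214*(-88) = 18832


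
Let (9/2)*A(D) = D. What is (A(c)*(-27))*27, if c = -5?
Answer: 810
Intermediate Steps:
A(D) = 2*D/9
(A(c)*(-27))*27 = (((2/9)*(-5))*(-27))*27 = -10/9*(-27)*27 = 30*27 = 810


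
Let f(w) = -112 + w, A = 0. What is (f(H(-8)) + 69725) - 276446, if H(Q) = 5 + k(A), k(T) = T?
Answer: -206828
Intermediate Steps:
H(Q) = 5 (H(Q) = 5 + 0 = 5)
(f(H(-8)) + 69725) - 276446 = ((-112 + 5) + 69725) - 276446 = (-107 + 69725) - 276446 = 69618 - 276446 = -206828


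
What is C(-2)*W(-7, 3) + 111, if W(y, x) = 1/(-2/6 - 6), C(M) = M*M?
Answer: 2097/19 ≈ 110.37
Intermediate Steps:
C(M) = M**2
W(y, x) = -3/19 (W(y, x) = 1/(-2*1/6 - 6) = 1/(-1/3 - 6) = 1/(-19/3) = -3/19)
C(-2)*W(-7, 3) + 111 = (-2)**2*(-3/19) + 111 = 4*(-3/19) + 111 = -12/19 + 111 = 2097/19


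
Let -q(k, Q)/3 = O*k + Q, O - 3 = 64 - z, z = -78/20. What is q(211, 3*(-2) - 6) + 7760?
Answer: -370837/10 ≈ -37084.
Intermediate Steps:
z = -39/10 (z = -78*1/20 = -39/10 ≈ -3.9000)
O = 709/10 (O = 3 + (64 - 1*(-39/10)) = 3 + (64 + 39/10) = 3 + 679/10 = 709/10 ≈ 70.900)
q(k, Q) = -3*Q - 2127*k/10 (q(k, Q) = -3*(709*k/10 + Q) = -3*(Q + 709*k/10) = -3*Q - 2127*k/10)
q(211, 3*(-2) - 6) + 7760 = (-3*(3*(-2) - 6) - 2127/10*211) + 7760 = (-3*(-6 - 6) - 448797/10) + 7760 = (-3*(-12) - 448797/10) + 7760 = (36 - 448797/10) + 7760 = -448437/10 + 7760 = -370837/10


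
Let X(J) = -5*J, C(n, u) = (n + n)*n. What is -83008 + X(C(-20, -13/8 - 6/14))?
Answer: -87008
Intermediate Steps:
C(n, u) = 2*n**2 (C(n, u) = (2*n)*n = 2*n**2)
-83008 + X(C(-20, -13/8 - 6/14)) = -83008 - 10*(-20)**2 = -83008 - 10*400 = -83008 - 5*800 = -83008 - 4000 = -87008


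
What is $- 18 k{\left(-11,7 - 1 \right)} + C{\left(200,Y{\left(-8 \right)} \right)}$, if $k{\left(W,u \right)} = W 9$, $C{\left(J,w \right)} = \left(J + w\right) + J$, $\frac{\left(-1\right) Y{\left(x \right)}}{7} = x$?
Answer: $2238$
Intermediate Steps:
$Y{\left(x \right)} = - 7 x$
$C{\left(J,w \right)} = w + 2 J$
$k{\left(W,u \right)} = 9 W$
$- 18 k{\left(-11,7 - 1 \right)} + C{\left(200,Y{\left(-8 \right)} \right)} = - 18 \cdot 9 \left(-11\right) + \left(\left(-7\right) \left(-8\right) + 2 \cdot 200\right) = \left(-18\right) \left(-99\right) + \left(56 + 400\right) = 1782 + 456 = 2238$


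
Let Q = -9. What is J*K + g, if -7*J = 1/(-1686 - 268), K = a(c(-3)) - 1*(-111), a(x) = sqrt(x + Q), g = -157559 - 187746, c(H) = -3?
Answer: -4723081679/13678 + I*sqrt(3)/6839 ≈ -3.4531e+5 + 0.00025326*I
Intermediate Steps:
g = -345305
a(x) = sqrt(-9 + x) (a(x) = sqrt(x - 9) = sqrt(-9 + x))
K = 111 + 2*I*sqrt(3) (K = sqrt(-9 - 3) - 1*(-111) = sqrt(-12) + 111 = 2*I*sqrt(3) + 111 = 111 + 2*I*sqrt(3) ≈ 111.0 + 3.4641*I)
J = 1/13678 (J = -1/(7*(-1686 - 268)) = -1/7/(-1954) = -1/7*(-1/1954) = 1/13678 ≈ 7.3110e-5)
J*K + g = (111 + 2*I*sqrt(3))/13678 - 345305 = (111/13678 + I*sqrt(3)/6839) - 345305 = -4723081679/13678 + I*sqrt(3)/6839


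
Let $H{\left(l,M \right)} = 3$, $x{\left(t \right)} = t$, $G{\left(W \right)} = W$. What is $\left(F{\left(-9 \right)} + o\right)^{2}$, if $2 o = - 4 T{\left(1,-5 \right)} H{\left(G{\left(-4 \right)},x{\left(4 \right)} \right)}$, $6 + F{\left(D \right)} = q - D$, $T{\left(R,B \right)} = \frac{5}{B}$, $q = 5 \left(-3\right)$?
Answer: $36$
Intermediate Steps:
$q = -15$
$F{\left(D \right)} = -21 - D$ ($F{\left(D \right)} = -6 - \left(15 + D\right) = -21 - D$)
$o = 6$ ($o = \frac{- 4 \frac{5}{-5} \cdot 3}{2} = \frac{- 4 \cdot 5 \left(- \frac{1}{5}\right) 3}{2} = \frac{\left(-4\right) \left(-1\right) 3}{2} = \frac{4 \cdot 3}{2} = \frac{1}{2} \cdot 12 = 6$)
$\left(F{\left(-9 \right)} + o\right)^{2} = \left(\left(-21 - -9\right) + 6\right)^{2} = \left(\left(-21 + 9\right) + 6\right)^{2} = \left(-12 + 6\right)^{2} = \left(-6\right)^{2} = 36$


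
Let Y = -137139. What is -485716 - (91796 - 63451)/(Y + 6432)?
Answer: -63486452867/130707 ≈ -4.8572e+5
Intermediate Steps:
-485716 - (91796 - 63451)/(Y + 6432) = -485716 - (91796 - 63451)/(-137139 + 6432) = -485716 - 28345/(-130707) = -485716 - 28345*(-1)/130707 = -485716 - 1*(-28345/130707) = -485716 + 28345/130707 = -63486452867/130707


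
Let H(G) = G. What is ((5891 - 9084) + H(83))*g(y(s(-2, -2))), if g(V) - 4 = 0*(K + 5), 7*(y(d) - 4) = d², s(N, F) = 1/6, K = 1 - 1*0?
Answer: -12440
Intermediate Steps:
K = 1 (K = 1 + 0 = 1)
s(N, F) = ⅙
y(d) = 4 + d²/7
g(V) = 4 (g(V) = 4 + 0*(1 + 5) = 4 + 0*6 = 4 + 0 = 4)
((5891 - 9084) + H(83))*g(y(s(-2, -2))) = ((5891 - 9084) + 83)*4 = (-3193 + 83)*4 = -3110*4 = -12440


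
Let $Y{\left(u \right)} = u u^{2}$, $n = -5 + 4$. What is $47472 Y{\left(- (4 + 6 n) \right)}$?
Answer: $379776$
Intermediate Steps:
$n = -1$
$Y{\left(u \right)} = u^{3}$
$47472 Y{\left(- (4 + 6 n) \right)} = 47472 \left(- (4 + 6 \left(-1\right))\right)^{3} = 47472 \left(- (4 - 6)\right)^{3} = 47472 \left(\left(-1\right) \left(-2\right)\right)^{3} = 47472 \cdot 2^{3} = 47472 \cdot 8 = 379776$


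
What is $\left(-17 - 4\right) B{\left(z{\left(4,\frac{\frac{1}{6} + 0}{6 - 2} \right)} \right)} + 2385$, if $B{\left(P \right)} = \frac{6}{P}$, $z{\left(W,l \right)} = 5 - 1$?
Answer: $\frac{4707}{2} \approx 2353.5$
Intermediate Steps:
$z{\left(W,l \right)} = 4$ ($z{\left(W,l \right)} = 5 - 1 = 4$)
$\left(-17 - 4\right) B{\left(z{\left(4,\frac{\frac{1}{6} + 0}{6 - 2} \right)} \right)} + 2385 = \left(-17 - 4\right) \frac{6}{4} + 2385 = - 21 \cdot 6 \cdot \frac{1}{4} + 2385 = \left(-21\right) \frac{3}{2} + 2385 = - \frac{63}{2} + 2385 = \frac{4707}{2}$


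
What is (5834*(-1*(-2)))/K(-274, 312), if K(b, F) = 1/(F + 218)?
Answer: 6184040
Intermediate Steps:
K(b, F) = 1/(218 + F)
(5834*(-1*(-2)))/K(-274, 312) = (5834*(-1*(-2)))/(1/(218 + 312)) = (5834*2)/(1/530) = 11668/(1/530) = 11668*530 = 6184040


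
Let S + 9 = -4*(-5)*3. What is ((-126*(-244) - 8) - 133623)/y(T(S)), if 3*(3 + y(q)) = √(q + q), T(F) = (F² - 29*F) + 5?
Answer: -2777949/2173 - 2160627*√46/2173 ≈ -8022.1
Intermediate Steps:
S = 51 (S = -9 - 4*(-5)*3 = -9 + 20*3 = -9 + 60 = 51)
T(F) = 5 + F² - 29*F
y(q) = -3 + √2*√q/3 (y(q) = -3 + √(q + q)/3 = -3 + √(2*q)/3 = -3 + (√2*√q)/3 = -3 + √2*√q/3)
((-126*(-244) - 8) - 133623)/y(T(S)) = ((-126*(-244) - 8) - 133623)/(-3 + √2*√(5 + 51² - 29*51)/3) = ((30744 - 8) - 133623)/(-3 + √2*√(5 + 2601 - 1479)/3) = (30736 - 133623)/(-3 + √2*√1127/3) = -102887/(-3 + √2*(7*√23)/3) = -102887/(-3 + 7*√46/3)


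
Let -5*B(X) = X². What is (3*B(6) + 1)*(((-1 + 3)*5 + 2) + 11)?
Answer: -2369/5 ≈ -473.80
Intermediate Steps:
B(X) = -X²/5
(3*B(6) + 1)*(((-1 + 3)*5 + 2) + 11) = (3*(-⅕*6²) + 1)*(((-1 + 3)*5 + 2) + 11) = (3*(-⅕*36) + 1)*((2*5 + 2) + 11) = (3*(-36/5) + 1)*((10 + 2) + 11) = (-108/5 + 1)*(12 + 11) = -103/5*23 = -2369/5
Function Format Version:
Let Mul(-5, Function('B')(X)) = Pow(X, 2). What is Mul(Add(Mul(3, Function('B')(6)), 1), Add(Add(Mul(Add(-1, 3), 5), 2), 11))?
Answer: Rational(-2369, 5) ≈ -473.80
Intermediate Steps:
Function('B')(X) = Mul(Rational(-1, 5), Pow(X, 2))
Mul(Add(Mul(3, Function('B')(6)), 1), Add(Add(Mul(Add(-1, 3), 5), 2), 11)) = Mul(Add(Mul(3, Mul(Rational(-1, 5), Pow(6, 2))), 1), Add(Add(Mul(Add(-1, 3), 5), 2), 11)) = Mul(Add(Mul(3, Mul(Rational(-1, 5), 36)), 1), Add(Add(Mul(2, 5), 2), 11)) = Mul(Add(Mul(3, Rational(-36, 5)), 1), Add(Add(10, 2), 11)) = Mul(Add(Rational(-108, 5), 1), Add(12, 11)) = Mul(Rational(-103, 5), 23) = Rational(-2369, 5)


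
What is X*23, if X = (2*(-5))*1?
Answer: -230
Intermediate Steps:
X = -10 (X = -10*1 = -10)
X*23 = -10*23 = -230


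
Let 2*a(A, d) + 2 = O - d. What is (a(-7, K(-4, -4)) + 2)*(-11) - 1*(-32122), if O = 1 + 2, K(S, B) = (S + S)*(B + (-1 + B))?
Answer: 64981/2 ≈ 32491.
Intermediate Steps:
K(S, B) = 2*S*(-1 + 2*B) (K(S, B) = (2*S)*(-1 + 2*B) = 2*S*(-1 + 2*B))
O = 3
a(A, d) = 1/2 - d/2 (a(A, d) = -1 + (3 - d)/2 = -1 + (3/2 - d/2) = 1/2 - d/2)
(a(-7, K(-4, -4)) + 2)*(-11) - 1*(-32122) = ((1/2 - (-4)*(-1 + 2*(-4))) + 2)*(-11) - 1*(-32122) = ((1/2 - (-4)*(-1 - 8)) + 2)*(-11) + 32122 = ((1/2 - (-4)*(-9)) + 2)*(-11) + 32122 = ((1/2 - 1/2*72) + 2)*(-11) + 32122 = ((1/2 - 36) + 2)*(-11) + 32122 = (-71/2 + 2)*(-11) + 32122 = -67/2*(-11) + 32122 = 737/2 + 32122 = 64981/2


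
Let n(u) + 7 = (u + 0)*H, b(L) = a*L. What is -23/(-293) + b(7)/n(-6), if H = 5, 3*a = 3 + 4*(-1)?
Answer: 4604/32523 ≈ 0.14156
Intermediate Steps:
a = -1/3 (a = (3 + 4*(-1))/3 = (3 - 4)/3 = (1/3)*(-1) = -1/3 ≈ -0.33333)
b(L) = -L/3
n(u) = -7 + 5*u (n(u) = -7 + (u + 0)*5 = -7 + u*5 = -7 + 5*u)
-23/(-293) + b(7)/n(-6) = -23/(-293) + (-1/3*7)/(-7 + 5*(-6)) = -23*(-1/293) - 7/(3*(-7 - 30)) = 23/293 - 7/3/(-37) = 23/293 - 7/3*(-1/37) = 23/293 + 7/111 = 4604/32523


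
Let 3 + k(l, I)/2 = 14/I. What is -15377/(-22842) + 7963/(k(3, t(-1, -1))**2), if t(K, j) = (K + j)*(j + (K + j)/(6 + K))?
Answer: 91068439/182736 ≈ 498.36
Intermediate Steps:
t(K, j) = (K + j)*(j + (K + j)/(6 + K))
k(l, I) = -6 + 28/I (k(l, I) = -6 + 2*(14/I) = -6 + 28/I)
-15377/(-22842) + 7963/(k(3, t(-1, -1))**2) = -15377/(-22842) + 7963/((-6 + 28/((((-1)**2 + 7*(-1)**2 - 1*(-1)**2 - 1*(-1)**2 + 8*(-1)*(-1))/(6 - 1))))**2) = -15377*(-1/22842) + 7963/((-6 + 28/(((1 + 7*1 - 1*1 - 1*1 + 8)/5)))**2) = 15377/22842 + 7963/((-6 + 28/(((1 + 7 - 1 - 1 + 8)/5)))**2) = 15377/22842 + 7963/((-6 + 28/(((1/5)*14)))**2) = 15377/22842 + 7963/((-6 + 28/(14/5))**2) = 15377/22842 + 7963/((-6 + 28*(5/14))**2) = 15377/22842 + 7963/((-6 + 10)**2) = 15377/22842 + 7963/(4**2) = 15377/22842 + 7963/16 = 91068439/182736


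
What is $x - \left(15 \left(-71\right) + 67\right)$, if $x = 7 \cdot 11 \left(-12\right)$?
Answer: $74$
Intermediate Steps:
$x = -924$ ($x = 77 \left(-12\right) = -924$)
$x - \left(15 \left(-71\right) + 67\right) = -924 - \left(15 \left(-71\right) + 67\right) = -924 - \left(-1065 + 67\right) = -924 - -998 = -924 + 998 = 74$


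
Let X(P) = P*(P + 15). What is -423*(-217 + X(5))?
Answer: 49491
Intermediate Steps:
X(P) = P*(15 + P)
-423*(-217 + X(5)) = -423*(-217 + 5*(15 + 5)) = -423*(-217 + 5*20) = -423*(-217 + 100) = -423*(-117) = 49491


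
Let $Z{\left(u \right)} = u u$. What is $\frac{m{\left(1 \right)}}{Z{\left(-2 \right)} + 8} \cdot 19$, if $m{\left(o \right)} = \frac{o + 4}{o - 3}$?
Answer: $- \frac{95}{24} \approx -3.9583$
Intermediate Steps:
$Z{\left(u \right)} = u^{2}$
$m{\left(o \right)} = \frac{4 + o}{-3 + o}$
$\frac{m{\left(1 \right)}}{Z{\left(-2 \right)} + 8} \cdot 19 = \frac{\frac{1}{-3 + 1} \left(4 + 1\right)}{\left(-2\right)^{2} + 8} \cdot 19 = \frac{\frac{1}{-2} \cdot 5}{4 + 8} \cdot 19 = \frac{\left(- \frac{1}{2}\right) 5}{12} \cdot 19 = \left(- \frac{5}{2}\right) \frac{1}{12} \cdot 19 = \left(- \frac{5}{24}\right) 19 = - \frac{95}{24}$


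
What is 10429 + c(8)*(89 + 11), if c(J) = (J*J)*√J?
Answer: 10429 + 12800*√2 ≈ 28531.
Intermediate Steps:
c(J) = J^(5/2) (c(J) = J²*√J = J^(5/2))
10429 + c(8)*(89 + 11) = 10429 + 8^(5/2)*(89 + 11) = 10429 + (128*√2)*100 = 10429 + 12800*√2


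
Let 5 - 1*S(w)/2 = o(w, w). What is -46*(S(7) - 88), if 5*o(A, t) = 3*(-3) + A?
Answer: 17756/5 ≈ 3551.2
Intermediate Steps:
o(A, t) = -9/5 + A/5 (o(A, t) = (3*(-3) + A)/5 = (-9 + A)/5 = -9/5 + A/5)
S(w) = 68/5 - 2*w/5 (S(w) = 10 - 2*(-9/5 + w/5) = 10 + (18/5 - 2*w/5) = 68/5 - 2*w/5)
-46*(S(7) - 88) = -46*((68/5 - ⅖*7) - 88) = -46*((68/5 - 14/5) - 88) = -46*(54/5 - 88) = -46*(-386/5) = 17756/5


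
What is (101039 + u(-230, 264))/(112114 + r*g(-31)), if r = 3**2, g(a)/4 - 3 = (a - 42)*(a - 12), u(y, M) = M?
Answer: 101303/225226 ≈ 0.44978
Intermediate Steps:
g(a) = 12 + 4*(-42 + a)*(-12 + a) (g(a) = 12 + 4*((a - 42)*(a - 12)) = 12 + 4*((-42 + a)*(-12 + a)) = 12 + 4*(-42 + a)*(-12 + a))
r = 9
(101039 + u(-230, 264))/(112114 + r*g(-31)) = (101039 + 264)/(112114 + 9*(2028 - 216*(-31) + 4*(-31)**2)) = 101303/(112114 + 9*(2028 + 6696 + 4*961)) = 101303/(112114 + 9*(2028 + 6696 + 3844)) = 101303/(112114 + 9*12568) = 101303/(112114 + 113112) = 101303/225226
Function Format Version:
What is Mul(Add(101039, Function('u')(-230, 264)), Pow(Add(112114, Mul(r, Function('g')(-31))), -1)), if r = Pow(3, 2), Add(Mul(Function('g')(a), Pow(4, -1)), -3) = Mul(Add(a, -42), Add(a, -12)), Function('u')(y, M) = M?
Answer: Rational(101303, 225226) ≈ 0.44978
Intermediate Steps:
Function('g')(a) = Add(12, Mul(4, Add(-42, a), Add(-12, a))) (Function('g')(a) = Add(12, Mul(4, Mul(Add(a, -42), Add(a, -12)))) = Add(12, Mul(4, Mul(Add(-42, a), Add(-12, a)))) = Add(12, Mul(4, Add(-42, a), Add(-12, a))))
r = 9
Mul(Add(101039, Function('u')(-230, 264)), Pow(Add(112114, Mul(r, Function('g')(-31))), -1)) = Mul(Add(101039, 264), Pow(Add(112114, Mul(9, Add(2028, Mul(-216, -31), Mul(4, Pow(-31, 2))))), -1)) = Mul(101303, Pow(Add(112114, Mul(9, Add(2028, 6696, Mul(4, 961)))), -1)) = Mul(101303, Pow(Add(112114, Mul(9, Add(2028, 6696, 3844))), -1)) = Mul(101303, Pow(Add(112114, Mul(9, 12568)), -1)) = Mul(101303, Pow(Add(112114, 113112), -1)) = Mul(101303, Pow(225226, -1)) = Mul(101303, Rational(1, 225226)) = Rational(101303, 225226)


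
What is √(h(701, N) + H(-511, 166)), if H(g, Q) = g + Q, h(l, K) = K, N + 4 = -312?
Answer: I*√661 ≈ 25.71*I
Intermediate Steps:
N = -316 (N = -4 - 312 = -316)
H(g, Q) = Q + g
√(h(701, N) + H(-511, 166)) = √(-316 + (166 - 511)) = √(-316 - 345) = √(-661) = I*√661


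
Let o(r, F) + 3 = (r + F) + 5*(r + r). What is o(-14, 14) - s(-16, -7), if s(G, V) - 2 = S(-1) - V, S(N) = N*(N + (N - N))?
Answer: -153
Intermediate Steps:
S(N) = N**2 (S(N) = N*(N + 0) = N*N = N**2)
o(r, F) = -3 + F + 11*r (o(r, F) = -3 + ((r + F) + 5*(r + r)) = -3 + ((F + r) + 5*(2*r)) = -3 + ((F + r) + 10*r) = -3 + (F + 11*r) = -3 + F + 11*r)
s(G, V) = 3 - V (s(G, V) = 2 + ((-1)**2 - V) = 2 + (1 - V) = 3 - V)
o(-14, 14) - s(-16, -7) = (-3 + 14 + 11*(-14)) - (3 - 1*(-7)) = (-3 + 14 - 154) - (3 + 7) = -143 - 1*10 = -143 - 10 = -153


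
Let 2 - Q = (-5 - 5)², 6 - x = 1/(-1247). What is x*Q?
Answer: -733334/1247 ≈ -588.08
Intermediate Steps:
x = 7483/1247 (x = 6 - 1/(-1247) = 6 - 1*(-1/1247) = 6 + 1/1247 = 7483/1247 ≈ 6.0008)
Q = -98 (Q = 2 - (-5 - 5)² = 2 - 1*(-10)² = 2 - 1*100 = 2 - 100 = -98)
x*Q = (7483/1247)*(-98) = -733334/1247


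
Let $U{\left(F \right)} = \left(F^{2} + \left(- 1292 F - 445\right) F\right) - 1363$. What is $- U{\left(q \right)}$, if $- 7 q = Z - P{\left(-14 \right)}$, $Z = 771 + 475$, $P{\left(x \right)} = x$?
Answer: $41749663$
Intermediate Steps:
$Z = 1246$
$q = -180$ ($q = - \frac{1246 - -14}{7} = - \frac{1246 + 14}{7} = \left(- \frac{1}{7}\right) 1260 = -180$)
$U{\left(F \right)} = -1363 + F^{2} + F \left(-445 - 1292 F\right)$ ($U{\left(F \right)} = \left(F^{2} + \left(-445 - 1292 F\right) F\right) - 1363 = \left(F^{2} + F \left(-445 - 1292 F\right)\right) - 1363 = -1363 + F^{2} + F \left(-445 - 1292 F\right)$)
$- U{\left(q \right)} = - (-1363 - 1291 \left(-180\right)^{2} - -80100) = - (-1363 - 41828400 + 80100) = \left(-1\right) \left(-41749663\right) = 41749663$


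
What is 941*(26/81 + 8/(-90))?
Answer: 88454/405 ≈ 218.41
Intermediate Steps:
941*(26/81 + 8/(-90)) = 941*(26*(1/81) + 8*(-1/90)) = 941*(26/81 - 4/45) = 941*(94/405) = 88454/405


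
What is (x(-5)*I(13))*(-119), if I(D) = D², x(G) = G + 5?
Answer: 0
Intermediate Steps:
x(G) = 5 + G
(x(-5)*I(13))*(-119) = ((5 - 5)*13²)*(-119) = (0*169)*(-119) = 0*(-119) = 0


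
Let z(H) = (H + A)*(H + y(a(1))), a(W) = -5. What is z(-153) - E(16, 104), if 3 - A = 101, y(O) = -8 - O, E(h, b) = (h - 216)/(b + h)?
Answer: 117473/3 ≈ 39158.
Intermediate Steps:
E(h, b) = (-216 + h)/(b + h)
A = -98 (A = 3 - 1*101 = 3 - 101 = -98)
z(H) = (-98 + H)*(-3 + H) (z(H) = (H - 98)*(H + (-8 - 1*(-5))) = (-98 + H)*(H + (-8 + 5)) = (-98 + H)*(H - 3) = (-98 + H)*(-3 + H))
z(-153) - E(16, 104) = (294 + (-153)² - 101*(-153)) - (-216 + 16)/(104 + 16) = (294 + 23409 + 15453) - (-200)/120 = 39156 - (-200)/120 = 39156 - 1*(-5/3) = 39156 + 5/3 = 117473/3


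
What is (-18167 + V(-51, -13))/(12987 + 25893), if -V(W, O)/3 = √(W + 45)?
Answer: -18167/38880 - I*√6/12960 ≈ -0.46726 - 0.000189*I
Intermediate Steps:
V(W, O) = -3*√(45 + W) (V(W, O) = -3*√(W + 45) = -3*√(45 + W))
(-18167 + V(-51, -13))/(12987 + 25893) = (-18167 - 3*√(45 - 51))/(12987 + 25893) = (-18167 - 3*I*√6)/38880 = (-18167 - 3*I*√6)*(1/38880) = -18167/38880 - I*√6/12960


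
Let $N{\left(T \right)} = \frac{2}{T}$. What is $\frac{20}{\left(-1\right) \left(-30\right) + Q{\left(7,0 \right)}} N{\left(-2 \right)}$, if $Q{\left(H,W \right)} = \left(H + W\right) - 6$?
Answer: $- \frac{20}{31} \approx -0.64516$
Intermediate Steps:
$Q{\left(H,W \right)} = -6 + H + W$ ($Q{\left(H,W \right)} = \left(H + W\right) - 6 = -6 + H + W$)
$\frac{20}{\left(-1\right) \left(-30\right) + Q{\left(7,0 \right)}} N{\left(-2 \right)} = \frac{20}{\left(-1\right) \left(-30\right) + \left(-6 + 7 + 0\right)} \frac{2}{-2} = \frac{20}{30 + 1} \cdot 2 \left(- \frac{1}{2}\right) = \frac{20}{31} \left(-1\right) = - \frac{20}{31}$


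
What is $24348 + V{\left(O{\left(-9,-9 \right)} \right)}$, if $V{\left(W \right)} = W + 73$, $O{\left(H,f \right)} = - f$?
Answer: $24430$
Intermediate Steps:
$V{\left(W \right)} = 73 + W$
$24348 + V{\left(O{\left(-9,-9 \right)} \right)} = 24348 + \left(73 - -9\right) = 24348 + \left(73 + 9\right) = 24348 + 82 = 24430$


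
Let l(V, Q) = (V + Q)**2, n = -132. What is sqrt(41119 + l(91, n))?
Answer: 20*sqrt(107) ≈ 206.88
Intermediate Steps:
l(V, Q) = (Q + V)**2
sqrt(41119 + l(91, n)) = sqrt(41119 + (-132 + 91)**2) = sqrt(41119 + (-41)**2) = sqrt(41119 + 1681) = sqrt(42800) = 20*sqrt(107)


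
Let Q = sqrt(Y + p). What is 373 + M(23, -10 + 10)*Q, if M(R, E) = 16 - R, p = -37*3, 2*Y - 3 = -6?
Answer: 373 - 105*I*sqrt(2)/2 ≈ 373.0 - 74.246*I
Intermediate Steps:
Y = -3/2 (Y = 3/2 + (1/2)*(-6) = 3/2 - 3 = -3/2 ≈ -1.5000)
p = -111
Q = 15*I*sqrt(2)/2 (Q = sqrt(-3/2 - 111) = sqrt(-225/2) = 15*I*sqrt(2)/2 ≈ 10.607*I)
373 + M(23, -10 + 10)*Q = 373 + (16 - 1*23)*(15*I*sqrt(2)/2) = 373 + (16 - 23)*(15*I*sqrt(2)/2) = 373 - 105*I*sqrt(2)/2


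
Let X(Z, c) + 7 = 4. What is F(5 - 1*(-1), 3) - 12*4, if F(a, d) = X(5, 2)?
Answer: -51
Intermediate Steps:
X(Z, c) = -3 (X(Z, c) = -7 + 4 = -3)
F(a, d) = -3
F(5 - 1*(-1), 3) - 12*4 = -3 - 12*4 = -3 - 48 = -51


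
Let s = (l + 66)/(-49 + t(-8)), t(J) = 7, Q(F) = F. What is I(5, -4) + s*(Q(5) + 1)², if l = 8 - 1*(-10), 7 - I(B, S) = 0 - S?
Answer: -69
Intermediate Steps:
I(B, S) = 7 + S (I(B, S) = 7 - (0 - S) = 7 - (-1)*S = 7 + S)
l = 18 (l = 8 + 10 = 18)
s = -2 (s = (18 + 66)/(-49 + 7) = 84/(-42) = 84*(-1/42) = -2)
I(5, -4) + s*(Q(5) + 1)² = (7 - 4) - 2*(5 + 1)² = 3 - 2*6² = 3 - 2*36 = 3 - 72 = -69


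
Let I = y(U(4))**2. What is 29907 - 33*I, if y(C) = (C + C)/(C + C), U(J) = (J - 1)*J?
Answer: 29874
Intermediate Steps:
U(J) = J*(-1 + J) (U(J) = (-1 + J)*J = J*(-1 + J))
y(C) = 1 (y(C) = (2*C)/((2*C)) = (2*C)*(1/(2*C)) = 1)
I = 1 (I = 1**2 = 1)
29907 - 33*I = 29907 - 33*1 = 29907 - 33 = 29874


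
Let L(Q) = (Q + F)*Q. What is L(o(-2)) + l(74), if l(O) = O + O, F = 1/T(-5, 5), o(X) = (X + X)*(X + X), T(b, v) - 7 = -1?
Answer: 1220/3 ≈ 406.67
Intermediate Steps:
T(b, v) = 6 (T(b, v) = 7 - 1 = 6)
o(X) = 4*X² (o(X) = (2*X)*(2*X) = 4*X²)
F = ⅙ (F = 1/6 = ⅙ ≈ 0.16667)
l(O) = 2*O
L(Q) = Q*(⅙ + Q) (L(Q) = (Q + ⅙)*Q = (⅙ + Q)*Q = Q*(⅙ + Q))
L(o(-2)) + l(74) = (4*(-2)²)*(⅙ + 4*(-2)²) + 2*74 = (4*4)*(⅙ + 4*4) + 148 = 16*(⅙ + 16) + 148 = 16*(97/6) + 148 = 776/3 + 148 = 1220/3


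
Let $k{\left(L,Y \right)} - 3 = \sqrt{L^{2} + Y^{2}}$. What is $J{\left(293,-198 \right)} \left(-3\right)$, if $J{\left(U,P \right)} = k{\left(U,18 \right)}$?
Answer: $-9 - 3 \sqrt{86173} \approx -889.66$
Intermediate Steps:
$k{\left(L,Y \right)} = 3 + \sqrt{L^{2} + Y^{2}}$
$J{\left(U,P \right)} = 3 + \sqrt{324 + U^{2}}$ ($J{\left(U,P \right)} = 3 + \sqrt{U^{2} + 18^{2}} = 3 + \sqrt{U^{2} + 324} = 3 + \sqrt{324 + U^{2}}$)
$J{\left(293,-198 \right)} \left(-3\right) = \left(3 + \sqrt{324 + 293^{2}}\right) \left(-3\right) = \left(3 + \sqrt{324 + 85849}\right) \left(-3\right) = \left(3 + \sqrt{86173}\right) \left(-3\right) = -9 - 3 \sqrt{86173}$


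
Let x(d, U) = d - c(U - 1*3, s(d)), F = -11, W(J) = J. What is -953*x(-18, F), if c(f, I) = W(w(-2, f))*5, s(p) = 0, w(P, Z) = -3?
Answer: 2859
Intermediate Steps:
c(f, I) = -15 (c(f, I) = -3*5 = -15)
x(d, U) = 15 + d (x(d, U) = d - 1*(-15) = d + 15 = 15 + d)
-953*x(-18, F) = -953*(15 - 18) = -953*(-3) = 2859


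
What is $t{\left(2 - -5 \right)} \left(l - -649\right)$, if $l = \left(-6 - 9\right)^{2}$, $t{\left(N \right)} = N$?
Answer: $6118$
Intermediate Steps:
$l = 225$ ($l = \left(-15\right)^{2} = 225$)
$t{\left(2 - -5 \right)} \left(l - -649\right) = \left(2 - -5\right) \left(225 - -649\right) = \left(2 + 5\right) \left(225 + 649\right) = 7 \cdot 874 = 6118$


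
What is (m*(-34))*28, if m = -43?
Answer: 40936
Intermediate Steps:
(m*(-34))*28 = -43*(-34)*28 = 1462*28 = 40936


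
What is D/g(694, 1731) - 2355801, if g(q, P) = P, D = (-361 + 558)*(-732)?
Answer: -1359345245/577 ≈ -2.3559e+6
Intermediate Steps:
D = -144204 (D = 197*(-732) = -144204)
D/g(694, 1731) - 2355801 = -144204/1731 - 2355801 = -144204*1/1731 - 2355801 = -48068/577 - 2355801 = -1359345245/577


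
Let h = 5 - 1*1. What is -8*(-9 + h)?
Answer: 40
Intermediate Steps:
h = 4 (h = 5 - 1 = 4)
-8*(-9 + h) = -8*(-9 + 4) = -8*(-5) = 40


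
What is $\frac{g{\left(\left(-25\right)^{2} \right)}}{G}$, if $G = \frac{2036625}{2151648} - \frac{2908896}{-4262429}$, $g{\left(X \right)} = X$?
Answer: $\frac{1910676423540000}{4979963240911} \approx 383.67$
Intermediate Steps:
$G = \frac{4979963240911}{3057082277664}$ ($G = 2036625 \cdot \frac{1}{2151648} - - \frac{2908896}{4262429} = \frac{678875}{717216} + \frac{2908896}{4262429} = \frac{4979963240911}{3057082277664} \approx 1.629$)
$\frac{g{\left(\left(-25\right)^{2} \right)}}{G} = \frac{\left(-25\right)^{2}}{\frac{4979963240911}{3057082277664}} = 625 \cdot \frac{3057082277664}{4979963240911} = \frac{1910676423540000}{4979963240911}$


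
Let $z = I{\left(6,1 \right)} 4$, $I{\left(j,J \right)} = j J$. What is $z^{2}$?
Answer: $576$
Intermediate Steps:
$I{\left(j,J \right)} = J j$
$z = 24$ ($z = 1 \cdot 6 \cdot 4 = 6 \cdot 4 = 24$)
$z^{2} = 24^{2} = 576$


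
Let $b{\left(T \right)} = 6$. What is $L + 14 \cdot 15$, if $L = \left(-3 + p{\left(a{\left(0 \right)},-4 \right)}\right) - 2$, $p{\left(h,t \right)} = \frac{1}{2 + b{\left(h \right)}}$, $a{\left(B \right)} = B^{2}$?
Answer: $\frac{1641}{8} \approx 205.13$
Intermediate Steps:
$p{\left(h,t \right)} = \frac{1}{8}$ ($p{\left(h,t \right)} = \frac{1}{2 + 6} = \frac{1}{8}$)
$L = - \frac{39}{8}$ ($L = \left(-3 + \frac{1}{8}\right) - 2 = - \frac{23}{8} - 2 = - \frac{39}{8} \approx -4.875$)
$L + 14 \cdot 15 = - \frac{39}{8} + 14 \cdot 15 = - \frac{39}{8} + 210 = \frac{1641}{8}$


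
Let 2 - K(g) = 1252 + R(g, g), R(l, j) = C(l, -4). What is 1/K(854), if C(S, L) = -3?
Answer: -1/1247 ≈ -0.00080192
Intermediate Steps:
R(l, j) = -3
K(g) = -1247 (K(g) = 2 - (1252 - 3) = 2 - 1*1249 = 2 - 1249 = -1247)
1/K(854) = 1/(-1247) = -1/1247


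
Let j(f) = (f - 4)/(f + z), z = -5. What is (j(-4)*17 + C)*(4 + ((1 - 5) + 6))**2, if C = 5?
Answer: 724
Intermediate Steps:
j(f) = (-4 + f)/(-5 + f) (j(f) = (f - 4)/(f - 5) = (-4 + f)/(-5 + f))
(j(-4)*17 + C)*(4 + ((1 - 5) + 6))**2 = (((-4 - 4)/(-5 - 4))*17 + 5)*(4 + ((1 - 5) + 6))**2 = ((-8/(-9))*17 + 5)*(4 + (-4 + 6))**2 = (-1/9*(-8)*17 + 5)*(4 + 2)**2 = ((8/9)*17 + 5)*6**2 = (136/9 + 5)*36 = (181/9)*36 = 724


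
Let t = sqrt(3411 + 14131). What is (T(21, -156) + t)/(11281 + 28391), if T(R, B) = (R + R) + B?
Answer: -1/348 + 7*sqrt(358)/39672 ≈ 0.00046497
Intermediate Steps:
T(R, B) = B + 2*R (T(R, B) = 2*R + B = B + 2*R)
t = 7*sqrt(358) (t = sqrt(17542) = 7*sqrt(358) ≈ 132.45)
(T(21, -156) + t)/(11281 + 28391) = ((-156 + 2*21) + 7*sqrt(358))/(11281 + 28391) = ((-156 + 42) + 7*sqrt(358))/39672 = (-114 + 7*sqrt(358))*(1/39672) = -1/348 + 7*sqrt(358)/39672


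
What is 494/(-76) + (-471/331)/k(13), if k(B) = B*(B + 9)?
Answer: -307900/47333 ≈ -6.5050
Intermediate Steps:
k(B) = B*(9 + B)
494/(-76) + (-471/331)/k(13) = 494/(-76) + (-471/331)/((13*(9 + 13))) = 494*(-1/76) + (-471*1/331)/((13*22)) = -13/2 - 471/331/286 = -13/2 - 471/331*1/286 = -13/2 - 471/94666 = -307900/47333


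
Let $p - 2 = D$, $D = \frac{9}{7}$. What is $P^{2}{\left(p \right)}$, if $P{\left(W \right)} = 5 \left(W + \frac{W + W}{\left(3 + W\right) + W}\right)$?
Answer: $\frac{86769225}{219961} \approx 394.48$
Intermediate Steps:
$D = \frac{9}{7}$ ($D = 9 \cdot \frac{1}{7} = \frac{9}{7} \approx 1.2857$)
$p = \frac{23}{7}$ ($p = 2 + \frac{9}{7} = \frac{23}{7} \approx 3.2857$)
$P{\left(W \right)} = 5 W + \frac{10 W}{3 + 2 W}$ ($P{\left(W \right)} = 5 \left(W + \frac{2 W}{3 + 2 W}\right) = 5 W + \frac{10 W}{3 + 2 W}$)
$P^{2}{\left(p \right)} = \left(5 \cdot \frac{23}{7} \frac{1}{3 + 2 \cdot \frac{23}{7}} \left(5 + 2 \cdot \frac{23}{7}\right)\right)^{2} = \left(5 \cdot \frac{23}{7} \frac{1}{3 + \frac{46}{7}} \left(5 + \frac{46}{7}\right)\right)^{2} = \left(5 \cdot \frac{23}{7} \frac{1}{\frac{67}{7}} \cdot \frac{81}{7}\right)^{2} = \left(5 \cdot \frac{23}{7} \cdot \frac{7}{67} \cdot \frac{81}{7}\right)^{2} = \left(\frac{9315}{469}\right)^{2} = \frac{86769225}{219961}$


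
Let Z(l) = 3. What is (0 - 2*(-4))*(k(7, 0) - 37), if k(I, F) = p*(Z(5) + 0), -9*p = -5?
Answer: -848/3 ≈ -282.67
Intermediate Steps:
p = 5/9 (p = -⅑*(-5) = 5/9 ≈ 0.55556)
k(I, F) = 5/3 (k(I, F) = 5*(3 + 0)/9 = (5/9)*3 = 5/3)
(0 - 2*(-4))*(k(7, 0) - 37) = (0 - 2*(-4))*(5/3 - 37) = (0 + 8)*(-106/3) = 8*(-106/3) = -848/3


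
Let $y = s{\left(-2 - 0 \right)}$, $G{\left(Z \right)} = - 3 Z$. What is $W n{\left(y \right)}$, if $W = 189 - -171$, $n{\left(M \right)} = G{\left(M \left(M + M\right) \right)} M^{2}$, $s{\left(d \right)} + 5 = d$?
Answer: $-5186160$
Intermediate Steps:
$s{\left(d \right)} = -5 + d$
$y = -7$ ($y = -5 - 2 = -7$)
$n{\left(M \right)} = - 6 M^{4}$ ($n{\left(M \right)} = - 3 M \left(M + M\right) M^{2} = - 3 M 2 M M^{2} = - 3 \cdot 2 M^{2} M^{2} = - 6 M^{2} M^{2} = - 6 M^{4}$)
$W = 360$ ($W = 189 + 171 = 360$)
$W n{\left(y \right)} = 360 \left(- 6 \left(-7\right)^{4}\right) = 360 \left(\left(-6\right) 2401\right) = 360 \left(-14406\right) = -5186160$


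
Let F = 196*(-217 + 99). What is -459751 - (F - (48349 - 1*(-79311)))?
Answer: -308963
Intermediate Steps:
F = -23128 (F = 196*(-118) = -23128)
-459751 - (F - (48349 - 1*(-79311))) = -459751 - (-23128 - (48349 - 1*(-79311))) = -459751 - (-23128 - (48349 + 79311)) = -459751 - (-23128 - 1*127660) = -459751 - (-23128 - 127660) = -459751 - 1*(-150788) = -459751 + 150788 = -308963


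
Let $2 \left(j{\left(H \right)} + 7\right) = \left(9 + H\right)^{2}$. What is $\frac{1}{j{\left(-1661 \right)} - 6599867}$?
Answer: $- \frac{1}{5235322} \approx -1.9101 \cdot 10^{-7}$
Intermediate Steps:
$j{\left(H \right)} = -7 + \frac{\left(9 + H\right)^{2}}{2}$
$\frac{1}{j{\left(-1661 \right)} - 6599867} = \frac{1}{\left(-7 + \frac{\left(9 - 1661\right)^{2}}{2}\right) - 6599867} = \frac{1}{\left(-7 + \frac{\left(-1652\right)^{2}}{2}\right) - 6599867} = \frac{1}{\left(-7 + \frac{1}{2} \cdot 2729104\right) - 6599867} = \frac{1}{\left(-7 + 1364552\right) - 6599867} = \frac{1}{1364545 - 6599867} = \frac{1}{-5235322} = - \frac{1}{5235322}$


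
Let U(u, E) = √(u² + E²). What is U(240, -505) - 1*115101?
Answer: -115101 + 5*√12505 ≈ -1.1454e+5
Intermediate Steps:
U(u, E) = √(E² + u²)
U(240, -505) - 1*115101 = √((-505)² + 240²) - 1*115101 = √(255025 + 57600) - 115101 = √312625 - 115101 = 5*√12505 - 115101 = -115101 + 5*√12505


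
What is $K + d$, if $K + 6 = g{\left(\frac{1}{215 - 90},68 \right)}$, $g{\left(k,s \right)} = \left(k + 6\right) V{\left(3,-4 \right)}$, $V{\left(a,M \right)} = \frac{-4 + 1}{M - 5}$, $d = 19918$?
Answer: $\frac{7467751}{375} \approx 19914.0$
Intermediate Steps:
$V{\left(a,M \right)} = - \frac{3}{-5 + M}$
$g{\left(k,s \right)} = 2 + \frac{k}{3}$ ($g{\left(k,s \right)} = \left(k + 6\right) \left(- \frac{3}{-5 - 4}\right) = \left(6 + k\right) \left(- \frac{3}{-9}\right) = \left(6 + k\right) \left(\left(-3\right) \left(- \frac{1}{9}\right)\right) = \left(6 + k\right) \frac{1}{3} = 2 + \frac{k}{3}$)
$K = - \frac{1499}{375}$ ($K = -6 + \left(2 + \frac{1}{3 \left(215 - 90\right)}\right) = -6 + \left(2 + \frac{1}{3 \cdot 125}\right) = -6 + \left(2 + \frac{1}{3} \cdot \frac{1}{125}\right) = -6 + \left(2 + \frac{1}{375}\right) = -6 + \frac{751}{375} = - \frac{1499}{375} \approx -3.9973$)
$K + d = - \frac{1499}{375} + 19918 = \frac{7467751}{375}$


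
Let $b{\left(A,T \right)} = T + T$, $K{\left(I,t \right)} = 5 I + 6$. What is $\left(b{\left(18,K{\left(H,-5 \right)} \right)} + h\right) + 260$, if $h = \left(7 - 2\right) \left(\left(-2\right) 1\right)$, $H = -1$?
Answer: $252$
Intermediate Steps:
$K{\left(I,t \right)} = 6 + 5 I$
$b{\left(A,T \right)} = 2 T$
$h = -10$ ($h = 5 \left(-2\right) = -10$)
$\left(b{\left(18,K{\left(H,-5 \right)} \right)} + h\right) + 260 = \left(2 \left(6 + 5 \left(-1\right)\right) - 10\right) + 260 = \left(2 \left(6 - 5\right) - 10\right) + 260 = \left(2 \cdot 1 - 10\right) + 260 = \left(2 - 10\right) + 260 = -8 + 260 = 252$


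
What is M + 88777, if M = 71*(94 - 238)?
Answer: 78553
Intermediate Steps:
M = -10224 (M = 71*(-144) = -10224)
M + 88777 = -10224 + 88777 = 78553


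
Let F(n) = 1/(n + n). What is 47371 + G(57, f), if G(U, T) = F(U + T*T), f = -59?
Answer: 335197197/7076 ≈ 47371.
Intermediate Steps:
F(n) = 1/(2*n)
G(U, T) = 1/(2*(U + T**2)) (G(U, T) = 1/(2*(U + T*T)) = 1/(2*(U + T**2)))
47371 + G(57, f) = 47371 + 1/(2*(57 + (-59)**2)) = 47371 + 1/(2*(57 + 3481)) = 47371 + (1/2)/3538 = 47371 + (1/2)*(1/3538) = 47371 + 1/7076 = 335197197/7076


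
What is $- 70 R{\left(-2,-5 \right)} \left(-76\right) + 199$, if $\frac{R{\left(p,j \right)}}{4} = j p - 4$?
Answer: $127879$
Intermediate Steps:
$R{\left(p,j \right)} = -16 + 4 j p$ ($R{\left(p,j \right)} = 4 \left(j p - 4\right) = 4 \left(-4 + j p\right) = -16 + 4 j p$)
$- 70 R{\left(-2,-5 \right)} \left(-76\right) + 199 = - 70 \left(-16 + 4 \left(-5\right) \left(-2\right)\right) \left(-76\right) + 199 = - 70 \left(-16 + 40\right) \left(-76\right) + 199 = \left(-70\right) 24 \left(-76\right) + 199 = \left(-1680\right) \left(-76\right) + 199 = 127680 + 199 = 127879$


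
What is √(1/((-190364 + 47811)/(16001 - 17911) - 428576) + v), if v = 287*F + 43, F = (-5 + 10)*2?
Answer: √1951244257952429396567/818437607 ≈ 53.972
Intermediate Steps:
F = 10 (F = 5*2 = 10)
v = 2913 (v = 287*10 + 43 = 2870 + 43 = 2913)
√(1/((-190364 + 47811)/(16001 - 17911) - 428576) + v) = √(1/((-190364 + 47811)/(16001 - 17911) - 428576) + 2913) = √(1/(-142553/(-1910) - 428576) + 2913) = √(1/(-142553*(-1/1910) - 428576) + 2913) = √(1/(142553/1910 - 428576) + 2913) = √(1/(-818437607/1910) + 2913) = √(-1910/818437607 + 2913) = √(2384108747281/818437607) = √1951244257952429396567/818437607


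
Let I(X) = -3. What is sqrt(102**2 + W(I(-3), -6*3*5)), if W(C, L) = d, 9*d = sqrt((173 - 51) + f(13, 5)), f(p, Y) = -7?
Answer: sqrt(93636 + sqrt(115))/3 ≈ 102.01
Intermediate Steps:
d = sqrt(115)/9 (d = sqrt((173 - 51) - 7)/9 = sqrt(122 - 7)/9 = sqrt(115)/9 ≈ 1.1915)
W(C, L) = sqrt(115)/9
sqrt(102**2 + W(I(-3), -6*3*5)) = sqrt(102**2 + sqrt(115)/9) = sqrt(10404 + sqrt(115)/9)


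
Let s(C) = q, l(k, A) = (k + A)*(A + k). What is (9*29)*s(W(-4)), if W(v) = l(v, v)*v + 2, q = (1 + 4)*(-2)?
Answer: -2610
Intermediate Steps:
q = -10 (q = 5*(-2) = -10)
l(k, A) = (A + k)² (l(k, A) = (A + k)*(A + k) = (A + k)²)
W(v) = 2 + 4*v³ (W(v) = (v + v)²*v + 2 = (2*v)²*v + 2 = (4*v²)*v + 2 = 4*v³ + 2 = 2 + 4*v³)
s(C) = -10
(9*29)*s(W(-4)) = (9*29)*(-10) = 261*(-10) = -2610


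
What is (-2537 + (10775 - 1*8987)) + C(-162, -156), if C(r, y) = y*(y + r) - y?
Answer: 49015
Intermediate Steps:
C(r, y) = -y + y*(r + y) (C(r, y) = y*(r + y) - y = -y + y*(r + y))
(-2537 + (10775 - 1*8987)) + C(-162, -156) = (-2537 + (10775 - 1*8987)) - 156*(-1 - 162 - 156) = (-2537 + (10775 - 8987)) - 156*(-319) = (-2537 + 1788) + 49764 = -749 + 49764 = 49015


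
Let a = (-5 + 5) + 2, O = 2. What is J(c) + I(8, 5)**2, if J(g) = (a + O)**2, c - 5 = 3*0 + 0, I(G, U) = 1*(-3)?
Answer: 25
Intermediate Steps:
I(G, U) = -3
a = 2 (a = 0 + 2 = 2)
c = 5 (c = 5 + (3*0 + 0) = 5 + (0 + 0) = 5 + 0 = 5)
J(g) = 16 (J(g) = (2 + 2)**2 = 4**2 = 16)
J(c) + I(8, 5)**2 = 16 + (-3)**2 = 16 + 9 = 25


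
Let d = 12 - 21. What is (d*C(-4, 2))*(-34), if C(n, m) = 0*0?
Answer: 0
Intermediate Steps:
C(n, m) = 0
d = -9
(d*C(-4, 2))*(-34) = -9*0*(-34) = 0*(-34) = 0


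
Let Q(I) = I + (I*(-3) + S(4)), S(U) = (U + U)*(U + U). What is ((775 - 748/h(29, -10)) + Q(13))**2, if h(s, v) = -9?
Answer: 65044225/81 ≈ 8.0302e+5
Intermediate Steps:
S(U) = 4*U**2 (S(U) = (2*U)*(2*U) = 4*U**2)
Q(I) = 64 - 2*I (Q(I) = I + (I*(-3) + 4*4**2) = I + (-3*I + 4*16) = I + (-3*I + 64) = I + (64 - 3*I) = 64 - 2*I)
((775 - 748/h(29, -10)) + Q(13))**2 = ((775 - 748/(-9)) + (64 - 2*13))**2 = ((775 - 748*(-1)/9) + (64 - 26))**2 = ((775 - 1*(-748/9)) + 38)**2 = ((775 + 748/9) + 38)**2 = (7723/9 + 38)**2 = (8065/9)**2 = 65044225/81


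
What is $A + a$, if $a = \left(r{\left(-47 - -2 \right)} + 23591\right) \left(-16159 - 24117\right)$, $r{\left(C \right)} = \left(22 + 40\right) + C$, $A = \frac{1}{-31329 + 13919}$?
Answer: $- \frac{16554051417281}{17410} \approx -9.5084 \cdot 10^{8}$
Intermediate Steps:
$A = - \frac{1}{17410}$ ($A = \frac{1}{-17410} = - \frac{1}{17410} \approx -5.7438 \cdot 10^{-5}$)
$r{\left(C \right)} = 62 + C$
$a = -950835808$ ($a = \left(\left(62 - 45\right) + 23591\right) \left(-16159 - 24117\right) = \left(\left(62 + \left(-47 + 2\right)\right) + 23591\right) \left(-40276\right) = \left(\left(62 - 45\right) + 23591\right) \left(-40276\right) = \left(17 + 23591\right) \left(-40276\right) = 23608 \left(-40276\right) = -950835808$)
$A + a = - \frac{1}{17410} - 950835808 = - \frac{16554051417281}{17410}$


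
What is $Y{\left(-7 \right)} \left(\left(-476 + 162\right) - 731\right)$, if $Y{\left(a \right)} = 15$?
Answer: $-15675$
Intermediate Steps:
$Y{\left(-7 \right)} \left(\left(-476 + 162\right) - 731\right) = 15 \left(\left(-476 + 162\right) - 731\right) = 15 \left(-314 - 731\right) = 15 \left(-1045\right) = -15675$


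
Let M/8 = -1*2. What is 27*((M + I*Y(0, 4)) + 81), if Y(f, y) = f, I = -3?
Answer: 1755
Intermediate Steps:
M = -16 (M = 8*(-1*2) = 8*(-2) = -16)
27*((M + I*Y(0, 4)) + 81) = 27*((-16 - 3*0) + 81) = 27*((-16 + 0) + 81) = 27*(-16 + 81) = 27*65 = 1755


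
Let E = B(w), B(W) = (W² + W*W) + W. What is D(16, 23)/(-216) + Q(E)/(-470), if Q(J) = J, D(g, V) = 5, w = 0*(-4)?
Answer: -5/216 ≈ -0.023148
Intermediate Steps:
w = 0
B(W) = W + 2*W² (B(W) = (W² + W²) + W = 2*W² + W = W + 2*W²)
E = 0 (E = 0*(1 + 2*0) = 0*(1 + 0) = 0*1 = 0)
D(16, 23)/(-216) + Q(E)/(-470) = 5/(-216) + 0/(-470) = 5*(-1/216) + 0*(-1/470) = -5/216 + 0 = -5/216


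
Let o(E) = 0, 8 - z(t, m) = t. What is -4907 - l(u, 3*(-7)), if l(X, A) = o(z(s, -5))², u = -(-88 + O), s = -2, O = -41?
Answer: -4907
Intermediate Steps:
z(t, m) = 8 - t
u = 129 (u = -(-88 - 41) = -1*(-129) = 129)
l(X, A) = 0 (l(X, A) = 0² = 0)
-4907 - l(u, 3*(-7)) = -4907 - 1*0 = -4907 + 0 = -4907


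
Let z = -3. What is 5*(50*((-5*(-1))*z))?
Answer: -3750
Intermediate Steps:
5*(50*((-5*(-1))*z)) = 5*(50*(-5*(-1)*(-3))) = 5*(50*(5*(-3))) = 5*(50*(-15)) = 5*(-750) = -3750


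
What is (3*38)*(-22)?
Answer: -2508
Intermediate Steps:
(3*38)*(-22) = 114*(-22) = -2508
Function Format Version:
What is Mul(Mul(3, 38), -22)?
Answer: -2508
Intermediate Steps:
Mul(Mul(3, 38), -22) = Mul(114, -22) = -2508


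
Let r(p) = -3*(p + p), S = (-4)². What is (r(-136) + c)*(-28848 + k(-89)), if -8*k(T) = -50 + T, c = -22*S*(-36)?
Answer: -388867470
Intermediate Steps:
S = 16
c = 12672 (c = -22*16*(-36) = -352*(-36) = 12672)
r(p) = -6*p
k(T) = 25/4 - T/8 (k(T) = -(-50 + T)/8 = 25/4 - T/8)
(r(-136) + c)*(-28848 + k(-89)) = (-6*(-136) + 12672)*(-28848 + (25/4 - ⅛*(-89))) = (816 + 12672)*(-28848 + (25/4 + 89/8)) = 13488*(-28848 + 139/8) = 13488*(-230645/8) = -388867470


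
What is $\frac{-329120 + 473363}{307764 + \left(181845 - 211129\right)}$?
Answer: $\frac{144243}{278480} \approx 0.51797$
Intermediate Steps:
$\frac{-329120 + 473363}{307764 + \left(181845 - 211129\right)} = \frac{144243}{307764 + \left(181845 - 211129\right)} = \frac{144243}{307764 - 29284} = \frac{144243}{278480}$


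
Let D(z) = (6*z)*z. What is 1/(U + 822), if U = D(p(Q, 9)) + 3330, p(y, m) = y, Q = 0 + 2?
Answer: 1/4176 ≈ 0.00023946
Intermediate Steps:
Q = 2
D(z) = 6*z²
U = 3354 (U = 6*2² + 3330 = 6*4 + 3330 = 24 + 3330 = 3354)
1/(U + 822) = 1/(3354 + 822) = 1/4176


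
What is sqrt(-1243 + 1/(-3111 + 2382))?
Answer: 2*I*sqrt(226537)/27 ≈ 35.256*I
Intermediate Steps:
sqrt(-1243 + 1/(-3111 + 2382)) = sqrt(-1243 + 1/(-729)) = sqrt(-1243 - 1/729) = sqrt(-906148/729) = 2*I*sqrt(226537)/27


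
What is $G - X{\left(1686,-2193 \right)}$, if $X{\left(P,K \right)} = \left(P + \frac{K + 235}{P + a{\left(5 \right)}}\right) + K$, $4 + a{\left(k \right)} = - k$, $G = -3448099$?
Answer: $- \frac{5781609826}{1677} \approx -3.4476 \cdot 10^{6}$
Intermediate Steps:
$a{\left(k \right)} = -4 - k$
$X{\left(P,K \right)} = K + P + \frac{235 + K}{-9 + P}$ ($X{\left(P,K \right)} = \left(P + \frac{K + 235}{P - 9}\right) + K = \left(P + \frac{235 + K}{P - 9}\right) + K = \left(P + \frac{235 + K}{-9 + P}\right) + K = K + P + \frac{235 + K}{-9 + P}$)
$G - X{\left(1686,-2193 \right)} = -3448099 - \frac{235 + 1686^{2} - 15174 - -17544 - 3697398}{-9 + 1686} = -3448099 - \frac{235 + 2842596 - 15174 + 17544 - 3697398}{1677} = -3448099 - \frac{1}{1677} \left(-852197\right) = -3448099 - - \frac{852197}{1677} = -3448099 + \frac{852197}{1677} = - \frac{5781609826}{1677}$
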